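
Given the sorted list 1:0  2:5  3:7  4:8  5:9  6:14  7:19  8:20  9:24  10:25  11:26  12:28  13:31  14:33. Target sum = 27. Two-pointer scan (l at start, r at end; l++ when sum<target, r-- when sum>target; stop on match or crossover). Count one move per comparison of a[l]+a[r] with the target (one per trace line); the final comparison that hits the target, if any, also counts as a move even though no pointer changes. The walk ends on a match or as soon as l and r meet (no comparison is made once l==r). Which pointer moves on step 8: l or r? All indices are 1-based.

l=1 r=14: 0+33=33 >27, r--
l=1 r=13: 0+31=31 >27, r--
l=1 r=12: 0+28=28 >27, r--
l=1 r=11: 0+26=26 <27, l++
l=2 r=11: 5+26=31 >27, r--
l=2 r=10: 5+25=30 >27, r--
l=2 r=9: 5+24=29 >27, r--
l=2 r=8: 5+20=25 <27, l++

l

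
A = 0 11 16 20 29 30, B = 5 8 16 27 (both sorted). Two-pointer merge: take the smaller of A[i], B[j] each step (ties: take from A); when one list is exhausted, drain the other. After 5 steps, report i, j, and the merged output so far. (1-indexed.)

i=1 j=1: A[i]=0<=B[j]=5 take 0, i++
i=2 j=1: A[i]=11>B[j]=5 take 5, j++
i=2 j=2: A[i]=11>B[j]=8 take 8, j++
i=2 j=3: A[i]=11<=B[j]=16 take 11, i++
i=3 j=3: A[i]=16<=B[j]=16 take 16, i++

i=4, j=3, merged so far=[0, 5, 8, 11, 16]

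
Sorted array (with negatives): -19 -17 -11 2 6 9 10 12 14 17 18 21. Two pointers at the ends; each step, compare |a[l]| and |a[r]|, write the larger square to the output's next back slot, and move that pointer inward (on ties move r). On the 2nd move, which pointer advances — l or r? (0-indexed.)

l

l=0 r=11: |-19|<=|21| out[11]=441, r--
l=0 r=10: |-19|>|18| out[10]=361, l++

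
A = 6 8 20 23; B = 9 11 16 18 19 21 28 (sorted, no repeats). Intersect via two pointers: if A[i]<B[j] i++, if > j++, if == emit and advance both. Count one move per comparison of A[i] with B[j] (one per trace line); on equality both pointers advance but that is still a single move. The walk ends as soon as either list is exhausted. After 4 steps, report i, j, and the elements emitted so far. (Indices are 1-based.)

i=3, j=3, emitted=[]

[i=1,j=1] 6<9 → i++
[i=2,j=1] 8<9 → i++
[i=3,j=1] 20>9 → j++
[i=3,j=2] 20>11 → j++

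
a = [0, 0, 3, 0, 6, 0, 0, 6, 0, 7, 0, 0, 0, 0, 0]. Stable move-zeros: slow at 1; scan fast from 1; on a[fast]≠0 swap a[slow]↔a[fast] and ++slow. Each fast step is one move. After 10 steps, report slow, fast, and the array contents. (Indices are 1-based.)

(s=1,f=1) a[fast]=0 → fast++
(s=1,f=2) a[fast]=0 → fast++
(s=1,f=3) a[fast]=3≠0 swap→a[1]=3 → slow++,fast++
(s=2,f=4) a[fast]=0 → fast++
(s=2,f=5) a[fast]=6≠0 swap→a[2]=6 → slow++,fast++
(s=3,f=6) a[fast]=0 → fast++
(s=3,f=7) a[fast]=0 → fast++
(s=3,f=8) a[fast]=6≠0 swap→a[3]=6 → slow++,fast++
(s=4,f=9) a[fast]=0 → fast++
(s=4,f=10) a[fast]=7≠0 swap→a[4]=7 → slow++,fast++

slow=5, fast=11, a=[3, 6, 6, 7, 0, 0, 0, 0, 0, 0, 0, 0, 0, 0, 0]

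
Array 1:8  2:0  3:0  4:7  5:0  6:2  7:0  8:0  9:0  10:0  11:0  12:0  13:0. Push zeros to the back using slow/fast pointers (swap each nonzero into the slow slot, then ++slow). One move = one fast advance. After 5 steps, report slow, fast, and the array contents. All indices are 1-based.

slow=3, fast=6, a=[8, 7, 0, 0, 0, 2, 0, 0, 0, 0, 0, 0, 0]

(s=1,f=1) a[fast]=8≠0 swap→a[1]=8 → slow++,fast++
(s=2,f=2) a[fast]=0 → fast++
(s=2,f=3) a[fast]=0 → fast++
(s=2,f=4) a[fast]=7≠0 swap→a[2]=7 → slow++,fast++
(s=3,f=5) a[fast]=0 → fast++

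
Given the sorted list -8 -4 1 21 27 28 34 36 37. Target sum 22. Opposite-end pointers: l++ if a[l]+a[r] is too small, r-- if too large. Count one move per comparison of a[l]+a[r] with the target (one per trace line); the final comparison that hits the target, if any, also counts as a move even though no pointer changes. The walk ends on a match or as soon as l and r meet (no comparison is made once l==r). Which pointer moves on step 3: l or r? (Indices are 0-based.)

r

[0,8] -8+37=29 >22 → r--
[0,7] -8+36=28 >22 → r--
[0,6] -8+34=26 >22 → r--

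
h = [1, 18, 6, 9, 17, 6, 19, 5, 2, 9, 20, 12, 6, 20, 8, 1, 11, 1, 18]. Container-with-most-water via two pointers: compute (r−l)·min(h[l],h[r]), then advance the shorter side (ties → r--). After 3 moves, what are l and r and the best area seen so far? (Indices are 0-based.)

[0,18] min(1,18)*18=18 best=18 * → l++
[1,18] min(18,18)*17=306 best=306 * → r--
[1,17] min(18,1)*16=16 best=306 → r--

l=1, r=16, best area=306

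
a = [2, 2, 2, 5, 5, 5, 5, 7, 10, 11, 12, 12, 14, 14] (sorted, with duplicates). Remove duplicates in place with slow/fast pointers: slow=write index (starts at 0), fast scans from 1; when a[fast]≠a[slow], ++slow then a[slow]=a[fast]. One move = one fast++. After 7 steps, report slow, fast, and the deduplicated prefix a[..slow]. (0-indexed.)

slow=2, fast=8, prefix=[2, 5, 7]

slow=0 fast=1: a[fast]=2=a[slow] dup, fast++
slow=0 fast=2: a[fast]=2=a[slow] dup, fast++
slow=0 fast=3: a[fast]=5≠a[slow]=2 write a[1]=5, slow++,fast++
slow=1 fast=4: a[fast]=5=a[slow] dup, fast++
slow=1 fast=5: a[fast]=5=a[slow] dup, fast++
slow=1 fast=6: a[fast]=5=a[slow] dup, fast++
slow=1 fast=7: a[fast]=7≠a[slow]=5 write a[2]=7, slow++,fast++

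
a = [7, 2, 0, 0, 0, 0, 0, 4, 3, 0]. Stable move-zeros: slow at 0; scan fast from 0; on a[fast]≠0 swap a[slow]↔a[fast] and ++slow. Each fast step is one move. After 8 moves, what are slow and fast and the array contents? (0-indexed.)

slow=3, fast=8, a=[7, 2, 4, 0, 0, 0, 0, 0, 3, 0]

(s=0,f=0) a[fast]=7≠0 swap→a[0]=7 → slow++,fast++
(s=1,f=1) a[fast]=2≠0 swap→a[1]=2 → slow++,fast++
(s=2,f=2) a[fast]=0 → fast++
(s=2,f=3) a[fast]=0 → fast++
(s=2,f=4) a[fast]=0 → fast++
(s=2,f=5) a[fast]=0 → fast++
(s=2,f=6) a[fast]=0 → fast++
(s=2,f=7) a[fast]=4≠0 swap→a[2]=4 → slow++,fast++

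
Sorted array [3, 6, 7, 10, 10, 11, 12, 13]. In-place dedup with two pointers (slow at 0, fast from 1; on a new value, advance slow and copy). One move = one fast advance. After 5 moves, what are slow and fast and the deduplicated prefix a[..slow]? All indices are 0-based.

(s=0,f=1) a[fast]=6≠a[slow]=3 write a[1]=6 → slow++,fast++
(s=1,f=2) a[fast]=7≠a[slow]=6 write a[2]=7 → slow++,fast++
(s=2,f=3) a[fast]=10≠a[slow]=7 write a[3]=10 → slow++,fast++
(s=3,f=4) a[fast]=10=a[slow] dup → fast++
(s=3,f=5) a[fast]=11≠a[slow]=10 write a[4]=11 → slow++,fast++

slow=4, fast=6, prefix=[3, 6, 7, 10, 11]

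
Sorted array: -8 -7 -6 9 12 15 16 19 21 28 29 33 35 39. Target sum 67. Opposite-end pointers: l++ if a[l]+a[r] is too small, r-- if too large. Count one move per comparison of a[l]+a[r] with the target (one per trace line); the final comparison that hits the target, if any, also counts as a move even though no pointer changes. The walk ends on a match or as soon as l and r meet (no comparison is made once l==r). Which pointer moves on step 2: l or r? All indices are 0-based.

[0,13] -8+39=31 <67 → l++
[1,13] -7+39=32 <67 → l++

l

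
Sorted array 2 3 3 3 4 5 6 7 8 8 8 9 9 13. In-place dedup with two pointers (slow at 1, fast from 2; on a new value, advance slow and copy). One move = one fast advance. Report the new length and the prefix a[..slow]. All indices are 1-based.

length 9; prefix = [2, 3, 4, 5, 6, 7, 8, 9, 13]

slow=1 fast=2: a[fast]=3≠a[slow]=2 write a[2]=3, slow++,fast++
slow=2 fast=3: a[fast]=3=a[slow] dup, fast++
slow=2 fast=4: a[fast]=3=a[slow] dup, fast++
slow=2 fast=5: a[fast]=4≠a[slow]=3 write a[3]=4, slow++,fast++
slow=3 fast=6: a[fast]=5≠a[slow]=4 write a[4]=5, slow++,fast++
slow=4 fast=7: a[fast]=6≠a[slow]=5 write a[5]=6, slow++,fast++
slow=5 fast=8: a[fast]=7≠a[slow]=6 write a[6]=7, slow++,fast++
slow=6 fast=9: a[fast]=8≠a[slow]=7 write a[7]=8, slow++,fast++
slow=7 fast=10: a[fast]=8=a[slow] dup, fast++
slow=7 fast=11: a[fast]=8=a[slow] dup, fast++
slow=7 fast=12: a[fast]=9≠a[slow]=8 write a[8]=9, slow++,fast++
slow=8 fast=13: a[fast]=9=a[slow] dup, fast++
slow=8 fast=14: a[fast]=13≠a[slow]=9 write a[9]=13, slow++,fast++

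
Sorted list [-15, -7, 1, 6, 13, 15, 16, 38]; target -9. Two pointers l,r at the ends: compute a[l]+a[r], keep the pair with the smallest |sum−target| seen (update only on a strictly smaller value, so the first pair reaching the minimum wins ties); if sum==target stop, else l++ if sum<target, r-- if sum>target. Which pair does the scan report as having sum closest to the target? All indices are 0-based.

pair (-15, 6) with sum -9 (|Δ|=0)

[0,7] -15+38=23 d=32 * → r--
[0,6] -15+16=1 d=10 * → r--
[0,5] -15+15=0 d=9 * → r--
[0,4] -15+13=-2 d=7 * → r--
[0,3] -15+6=-9 d=0 * → stop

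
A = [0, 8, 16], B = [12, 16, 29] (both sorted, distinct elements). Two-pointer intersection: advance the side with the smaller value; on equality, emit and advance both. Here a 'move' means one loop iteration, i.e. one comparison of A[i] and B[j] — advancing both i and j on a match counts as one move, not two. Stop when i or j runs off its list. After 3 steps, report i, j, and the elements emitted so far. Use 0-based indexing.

i=2, j=1, emitted=[]

i=0 j=0: 0<12, i++
i=1 j=0: 8<12, i++
i=2 j=0: 16>12, j++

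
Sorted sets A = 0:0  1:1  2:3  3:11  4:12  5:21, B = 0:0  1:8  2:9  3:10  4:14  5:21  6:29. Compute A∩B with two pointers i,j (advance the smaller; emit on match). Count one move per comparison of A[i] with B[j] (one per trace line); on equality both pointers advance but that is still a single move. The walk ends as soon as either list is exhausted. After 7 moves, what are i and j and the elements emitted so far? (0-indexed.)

i=4, j=4, emitted=[0]

[i=0,j=0] 0==0 emit → i++,j++
[i=1,j=1] 1<8 → i++
[i=2,j=1] 3<8 → i++
[i=3,j=1] 11>8 → j++
[i=3,j=2] 11>9 → j++
[i=3,j=3] 11>10 → j++
[i=3,j=4] 11<14 → i++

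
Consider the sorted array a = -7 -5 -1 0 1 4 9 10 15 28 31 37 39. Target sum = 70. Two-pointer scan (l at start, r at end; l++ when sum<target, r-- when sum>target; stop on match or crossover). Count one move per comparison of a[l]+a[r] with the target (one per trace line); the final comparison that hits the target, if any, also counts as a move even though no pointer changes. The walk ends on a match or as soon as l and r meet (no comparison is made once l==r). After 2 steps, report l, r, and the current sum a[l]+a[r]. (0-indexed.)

l=2, r=12, sum=38

[0,12] -7+39=32 <70 → l++
[1,12] -5+39=34 <70 → l++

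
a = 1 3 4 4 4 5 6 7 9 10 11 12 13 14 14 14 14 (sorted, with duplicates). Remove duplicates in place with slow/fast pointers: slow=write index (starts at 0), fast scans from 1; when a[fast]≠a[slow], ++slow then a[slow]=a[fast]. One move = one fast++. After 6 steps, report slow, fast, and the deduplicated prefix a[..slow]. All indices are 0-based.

slow=4, fast=7, prefix=[1, 3, 4, 5, 6]

slow=0 fast=1: a[fast]=3≠a[slow]=1 write a[1]=3, slow++,fast++
slow=1 fast=2: a[fast]=4≠a[slow]=3 write a[2]=4, slow++,fast++
slow=2 fast=3: a[fast]=4=a[slow] dup, fast++
slow=2 fast=4: a[fast]=4=a[slow] dup, fast++
slow=2 fast=5: a[fast]=5≠a[slow]=4 write a[3]=5, slow++,fast++
slow=3 fast=6: a[fast]=6≠a[slow]=5 write a[4]=6, slow++,fast++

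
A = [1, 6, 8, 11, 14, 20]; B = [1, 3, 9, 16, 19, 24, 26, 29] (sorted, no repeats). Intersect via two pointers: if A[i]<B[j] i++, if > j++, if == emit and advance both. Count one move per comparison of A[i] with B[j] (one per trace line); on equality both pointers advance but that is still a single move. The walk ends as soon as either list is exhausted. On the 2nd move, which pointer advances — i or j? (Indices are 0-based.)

j

[i=0,j=0] 1==1 emit → i++,j++
[i=1,j=1] 6>3 → j++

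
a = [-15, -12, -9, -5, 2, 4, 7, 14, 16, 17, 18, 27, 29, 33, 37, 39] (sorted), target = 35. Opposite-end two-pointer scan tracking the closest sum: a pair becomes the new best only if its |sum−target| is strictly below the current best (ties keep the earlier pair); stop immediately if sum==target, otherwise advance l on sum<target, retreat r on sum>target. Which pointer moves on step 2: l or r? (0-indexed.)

[0,15] -15+39=24 d=11 * → l++
[1,15] -12+39=27 d=8 * → l++

l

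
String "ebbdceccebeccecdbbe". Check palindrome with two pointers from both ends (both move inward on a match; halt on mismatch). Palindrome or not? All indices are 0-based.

l=0 r=18: 'e'=='e', l++,r--
l=1 r=17: 'b'=='b', l++,r--
l=2 r=16: 'b'=='b', l++,r--
l=3 r=15: 'd'=='d', l++,r--
l=4 r=14: 'c'=='c', l++,r--
l=5 r=13: 'e'=='e', l++,r--
l=6 r=12: 'c'=='c', l++,r--
l=7 r=11: 'c'=='c', l++,r--
l=8 r=10: 'e'=='e', l++,r--

palindrome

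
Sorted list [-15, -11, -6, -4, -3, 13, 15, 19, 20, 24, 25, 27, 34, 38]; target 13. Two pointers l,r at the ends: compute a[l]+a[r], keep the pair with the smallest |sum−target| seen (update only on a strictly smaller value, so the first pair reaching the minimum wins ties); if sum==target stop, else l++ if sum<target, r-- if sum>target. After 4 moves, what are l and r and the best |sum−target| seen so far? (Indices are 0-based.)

l=0 r=13: -15+38=23 d=10 *, r--
l=0 r=12: -15+34=19 d=6 *, r--
l=0 r=11: -15+27=12 d=1 *, l++
l=1 r=11: -11+27=16 d=3, r--

l=1, r=10, best |Δ|=1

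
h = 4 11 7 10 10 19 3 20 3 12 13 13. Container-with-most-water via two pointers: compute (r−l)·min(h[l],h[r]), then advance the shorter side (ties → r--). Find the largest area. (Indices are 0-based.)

l=0 r=11: min(4,13)*11=44 best=44 *, l++
l=1 r=11: min(11,13)*10=110 best=110 *, l++
l=2 r=11: min(7,13)*9=63 best=110, l++
l=3 r=11: min(10,13)*8=80 best=110, l++
l=4 r=11: min(10,13)*7=70 best=110, l++
l=5 r=11: min(19,13)*6=78 best=110, r--
l=5 r=10: min(19,13)*5=65 best=110, r--
l=5 r=9: min(19,12)*4=48 best=110, r--
l=5 r=8: min(19,3)*3=9 best=110, r--
l=5 r=7: min(19,20)*2=38 best=110, l++
l=6 r=7: min(3,20)*1=3 best=110, l++

max area = 110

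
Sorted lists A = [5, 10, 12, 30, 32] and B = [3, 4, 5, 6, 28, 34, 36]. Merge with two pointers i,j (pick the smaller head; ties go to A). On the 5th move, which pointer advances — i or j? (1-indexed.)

j

[i=1,j=1] A[i]=5>B[j]=3 take 3 → j++
[i=1,j=2] A[i]=5>B[j]=4 take 4 → j++
[i=1,j=3] A[i]=5<=B[j]=5 take 5 → i++
[i=2,j=3] A[i]=10>B[j]=5 take 5 → j++
[i=2,j=4] A[i]=10>B[j]=6 take 6 → j++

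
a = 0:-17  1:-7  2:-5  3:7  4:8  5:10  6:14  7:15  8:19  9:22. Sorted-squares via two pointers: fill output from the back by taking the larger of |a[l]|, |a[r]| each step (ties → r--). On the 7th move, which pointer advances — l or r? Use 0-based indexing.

r

l=0 r=9: |-17|<=|22| out[9]=484, r--
l=0 r=8: |-17|<=|19| out[8]=361, r--
l=0 r=7: |-17|>|15| out[7]=289, l++
l=1 r=7: |-7|<=|15| out[6]=225, r--
l=1 r=6: |-7|<=|14| out[5]=196, r--
l=1 r=5: |-7|<=|10| out[4]=100, r--
l=1 r=4: |-7|<=|8| out[3]=64, r--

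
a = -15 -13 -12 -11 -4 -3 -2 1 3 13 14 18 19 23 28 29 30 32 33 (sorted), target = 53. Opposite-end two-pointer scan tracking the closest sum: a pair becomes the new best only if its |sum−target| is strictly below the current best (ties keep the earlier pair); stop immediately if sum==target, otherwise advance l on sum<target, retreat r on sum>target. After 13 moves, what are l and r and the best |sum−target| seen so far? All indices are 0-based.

l=13, r=18, best |Δ|=1

l=0 r=18: -15+33=18 d=35 *, l++
l=1 r=18: -13+33=20 d=33 *, l++
l=2 r=18: -12+33=21 d=32 *, l++
l=3 r=18: -11+33=22 d=31 *, l++
l=4 r=18: -4+33=29 d=24 *, l++
l=5 r=18: -3+33=30 d=23 *, l++
l=6 r=18: -2+33=31 d=22 *, l++
l=7 r=18: 1+33=34 d=19 *, l++
l=8 r=18: 3+33=36 d=17 *, l++
l=9 r=18: 13+33=46 d=7 *, l++
l=10 r=18: 14+33=47 d=6 *, l++
l=11 r=18: 18+33=51 d=2 *, l++
l=12 r=18: 19+33=52 d=1 *, l++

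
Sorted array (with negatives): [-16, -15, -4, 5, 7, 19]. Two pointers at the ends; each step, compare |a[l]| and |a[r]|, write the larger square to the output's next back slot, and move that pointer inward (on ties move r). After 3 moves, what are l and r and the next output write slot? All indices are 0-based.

l=2, r=4, next write slot=2

[0,5] |-16|<=|19| out[5]=361 → r--
[0,4] |-16|>|7| out[4]=256 → l++
[1,4] |-15|>|7| out[3]=225 → l++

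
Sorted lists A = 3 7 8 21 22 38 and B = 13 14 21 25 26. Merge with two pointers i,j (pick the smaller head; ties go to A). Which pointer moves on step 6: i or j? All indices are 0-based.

i

i=0 j=0: A[i]=3<=B[j]=13 take 3, i++
i=1 j=0: A[i]=7<=B[j]=13 take 7, i++
i=2 j=0: A[i]=8<=B[j]=13 take 8, i++
i=3 j=0: A[i]=21>B[j]=13 take 13, j++
i=3 j=1: A[i]=21>B[j]=14 take 14, j++
i=3 j=2: A[i]=21<=B[j]=21 take 21, i++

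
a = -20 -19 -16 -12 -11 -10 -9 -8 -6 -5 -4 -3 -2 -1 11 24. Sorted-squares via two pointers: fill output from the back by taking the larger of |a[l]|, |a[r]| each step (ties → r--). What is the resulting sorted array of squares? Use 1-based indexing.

[1, 4, 9, 16, 25, 36, 64, 81, 100, 121, 121, 144, 256, 361, 400, 576]

[1,16] |-20|<=|24| out[16]=576 → r--
[1,15] |-20|>|11| out[15]=400 → l++
[2,15] |-19|>|11| out[14]=361 → l++
[3,15] |-16|>|11| out[13]=256 → l++
[4,15] |-12|>|11| out[12]=144 → l++
[5,15] |-11|<=|11| out[11]=121 → r--
[5,14] |-11|>|-1| out[10]=121 → l++
[6,14] |-10|>|-1| out[9]=100 → l++
[7,14] |-9|>|-1| out[8]=81 → l++
[8,14] |-8|>|-1| out[7]=64 → l++
[9,14] |-6|>|-1| out[6]=36 → l++
[10,14] |-5|>|-1| out[5]=25 → l++
[11,14] |-4|>|-1| out[4]=16 → l++
[12,14] |-3|>|-1| out[3]=9 → l++
[13,14] |-2|>|-1| out[2]=4 → l++
[14,14] |-1|<=|-1| out[1]=1 → r--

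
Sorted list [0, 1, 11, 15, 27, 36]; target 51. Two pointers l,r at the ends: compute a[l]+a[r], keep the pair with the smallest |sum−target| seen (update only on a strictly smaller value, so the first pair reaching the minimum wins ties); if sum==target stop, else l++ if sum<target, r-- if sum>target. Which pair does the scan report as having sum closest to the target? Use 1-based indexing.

pair (15, 36) with sum 51 (|Δ|=0)

l=1 r=6: 0+36=36 d=15 *, l++
l=2 r=6: 1+36=37 d=14 *, l++
l=3 r=6: 11+36=47 d=4 *, l++
l=4 r=6: 15+36=51 d=0 *, stop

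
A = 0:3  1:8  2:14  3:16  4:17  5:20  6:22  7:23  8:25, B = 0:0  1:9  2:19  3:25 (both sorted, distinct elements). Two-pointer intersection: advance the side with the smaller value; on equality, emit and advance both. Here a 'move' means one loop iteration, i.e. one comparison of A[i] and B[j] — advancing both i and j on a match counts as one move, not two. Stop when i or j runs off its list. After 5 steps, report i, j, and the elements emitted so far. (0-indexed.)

[i=0,j=0] 3>0 → j++
[i=0,j=1] 3<9 → i++
[i=1,j=1] 8<9 → i++
[i=2,j=1] 14>9 → j++
[i=2,j=2] 14<19 → i++

i=3, j=2, emitted=[]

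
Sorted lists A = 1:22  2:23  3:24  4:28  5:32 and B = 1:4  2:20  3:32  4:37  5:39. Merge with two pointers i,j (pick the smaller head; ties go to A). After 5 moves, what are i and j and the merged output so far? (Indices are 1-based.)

[i=1,j=1] A[i]=22>B[j]=4 take 4 → j++
[i=1,j=2] A[i]=22>B[j]=20 take 20 → j++
[i=1,j=3] A[i]=22<=B[j]=32 take 22 → i++
[i=2,j=3] A[i]=23<=B[j]=32 take 23 → i++
[i=3,j=3] A[i]=24<=B[j]=32 take 24 → i++

i=4, j=3, merged so far=[4, 20, 22, 23, 24]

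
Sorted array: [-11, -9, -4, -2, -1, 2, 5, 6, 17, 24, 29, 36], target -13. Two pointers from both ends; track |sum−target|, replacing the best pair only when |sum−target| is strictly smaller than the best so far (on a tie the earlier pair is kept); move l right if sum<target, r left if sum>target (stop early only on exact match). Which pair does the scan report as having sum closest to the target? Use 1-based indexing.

l=1 r=12: -11+36=25 d=38 *, r--
l=1 r=11: -11+29=18 d=31 *, r--
l=1 r=10: -11+24=13 d=26 *, r--
l=1 r=9: -11+17=6 d=19 *, r--
l=1 r=8: -11+6=-5 d=8 *, r--
l=1 r=7: -11+5=-6 d=7 *, r--
l=1 r=6: -11+2=-9 d=4 *, r--
l=1 r=5: -11+-1=-12 d=1 *, r--
l=1 r=4: -11+-2=-13 d=0 *, stop

pair (-11, -2) with sum -13 (|Δ|=0)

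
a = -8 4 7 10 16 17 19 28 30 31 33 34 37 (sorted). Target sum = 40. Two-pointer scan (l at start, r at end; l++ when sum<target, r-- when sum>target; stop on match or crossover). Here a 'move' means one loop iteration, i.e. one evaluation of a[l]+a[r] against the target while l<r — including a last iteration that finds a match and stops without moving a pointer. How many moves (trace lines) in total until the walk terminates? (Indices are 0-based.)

5 moves

l=0 r=12: -8+37=29 <40, l++
l=1 r=12: 4+37=41 >40, r--
l=1 r=11: 4+34=38 <40, l++
l=2 r=11: 7+34=41 >40, r--
l=2 r=10: 7+33=40, found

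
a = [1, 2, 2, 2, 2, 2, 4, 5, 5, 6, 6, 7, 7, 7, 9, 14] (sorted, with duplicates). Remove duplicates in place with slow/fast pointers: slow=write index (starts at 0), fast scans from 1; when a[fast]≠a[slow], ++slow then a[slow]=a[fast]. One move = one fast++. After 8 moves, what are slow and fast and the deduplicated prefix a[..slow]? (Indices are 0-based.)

(s=0,f=1) a[fast]=2≠a[slow]=1 write a[1]=2 → slow++,fast++
(s=1,f=2) a[fast]=2=a[slow] dup → fast++
(s=1,f=3) a[fast]=2=a[slow] dup → fast++
(s=1,f=4) a[fast]=2=a[slow] dup → fast++
(s=1,f=5) a[fast]=2=a[slow] dup → fast++
(s=1,f=6) a[fast]=4≠a[slow]=2 write a[2]=4 → slow++,fast++
(s=2,f=7) a[fast]=5≠a[slow]=4 write a[3]=5 → slow++,fast++
(s=3,f=8) a[fast]=5=a[slow] dup → fast++

slow=3, fast=9, prefix=[1, 2, 4, 5]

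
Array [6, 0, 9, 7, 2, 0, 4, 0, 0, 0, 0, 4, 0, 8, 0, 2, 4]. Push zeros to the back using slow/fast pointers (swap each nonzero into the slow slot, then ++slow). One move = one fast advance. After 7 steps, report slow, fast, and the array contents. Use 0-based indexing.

slow=5, fast=7, a=[6, 9, 7, 2, 4, 0, 0, 0, 0, 0, 0, 4, 0, 8, 0, 2, 4]

(s=0,f=0) a[fast]=6≠0 swap→a[0]=6 → slow++,fast++
(s=1,f=1) a[fast]=0 → fast++
(s=1,f=2) a[fast]=9≠0 swap→a[1]=9 → slow++,fast++
(s=2,f=3) a[fast]=7≠0 swap→a[2]=7 → slow++,fast++
(s=3,f=4) a[fast]=2≠0 swap→a[3]=2 → slow++,fast++
(s=4,f=5) a[fast]=0 → fast++
(s=4,f=6) a[fast]=4≠0 swap→a[4]=4 → slow++,fast++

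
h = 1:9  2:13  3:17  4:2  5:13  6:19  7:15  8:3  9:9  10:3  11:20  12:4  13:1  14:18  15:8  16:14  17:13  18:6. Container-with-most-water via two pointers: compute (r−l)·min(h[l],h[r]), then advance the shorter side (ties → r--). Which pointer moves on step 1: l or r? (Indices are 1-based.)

r

[1,18] min(9,6)*17=102 best=102 * → r--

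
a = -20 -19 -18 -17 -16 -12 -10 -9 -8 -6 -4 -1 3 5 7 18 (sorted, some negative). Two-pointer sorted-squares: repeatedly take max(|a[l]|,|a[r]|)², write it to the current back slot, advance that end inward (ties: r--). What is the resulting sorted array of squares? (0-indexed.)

l=0 r=15: |-20|>|18| out[15]=400, l++
l=1 r=15: |-19|>|18| out[14]=361, l++
l=2 r=15: |-18|<=|18| out[13]=324, r--
l=2 r=14: |-18|>|7| out[12]=324, l++
l=3 r=14: |-17|>|7| out[11]=289, l++
l=4 r=14: |-16|>|7| out[10]=256, l++
l=5 r=14: |-12|>|7| out[9]=144, l++
l=6 r=14: |-10|>|7| out[8]=100, l++
l=7 r=14: |-9|>|7| out[7]=81, l++
l=8 r=14: |-8|>|7| out[6]=64, l++
l=9 r=14: |-6|<=|7| out[5]=49, r--
l=9 r=13: |-6|>|5| out[4]=36, l++
l=10 r=13: |-4|<=|5| out[3]=25, r--
l=10 r=12: |-4|>|3| out[2]=16, l++
l=11 r=12: |-1|<=|3| out[1]=9, r--
l=11 r=11: |-1|<=|-1| out[0]=1, r--

[1, 9, 16, 25, 36, 49, 64, 81, 100, 144, 256, 289, 324, 324, 361, 400]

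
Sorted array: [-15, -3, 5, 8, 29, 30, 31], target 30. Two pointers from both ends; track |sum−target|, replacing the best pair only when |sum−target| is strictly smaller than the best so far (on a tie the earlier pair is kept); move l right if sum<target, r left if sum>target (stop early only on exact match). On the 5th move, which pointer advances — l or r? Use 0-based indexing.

r

[0,6] -15+31=16 d=14 * → l++
[1,6] -3+31=28 d=2 * → l++
[2,6] 5+31=36 d=6 → r--
[2,5] 5+30=35 d=5 → r--
[2,4] 5+29=34 d=4 → r--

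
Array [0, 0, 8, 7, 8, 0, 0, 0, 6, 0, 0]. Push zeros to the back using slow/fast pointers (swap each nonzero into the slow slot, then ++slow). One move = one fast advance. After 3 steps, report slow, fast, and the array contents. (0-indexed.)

slow=1, fast=3, a=[8, 0, 0, 7, 8, 0, 0, 0, 6, 0, 0]

(s=0,f=0) a[fast]=0 → fast++
(s=0,f=1) a[fast]=0 → fast++
(s=0,f=2) a[fast]=8≠0 swap→a[0]=8 → slow++,fast++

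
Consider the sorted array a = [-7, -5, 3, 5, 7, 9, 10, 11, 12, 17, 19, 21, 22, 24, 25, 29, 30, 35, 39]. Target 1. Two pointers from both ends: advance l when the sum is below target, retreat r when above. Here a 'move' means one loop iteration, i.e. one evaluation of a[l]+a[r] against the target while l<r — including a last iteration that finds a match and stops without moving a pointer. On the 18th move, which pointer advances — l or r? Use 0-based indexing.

r

[0,18] -7+39=32 >1 → r--
[0,17] -7+35=28 >1 → r--
[0,16] -7+30=23 >1 → r--
[0,15] -7+29=22 >1 → r--
[0,14] -7+25=18 >1 → r--
[0,13] -7+24=17 >1 → r--
[0,12] -7+22=15 >1 → r--
[0,11] -7+21=14 >1 → r--
[0,10] -7+19=12 >1 → r--
[0,9] -7+17=10 >1 → r--
[0,8] -7+12=5 >1 → r--
[0,7] -7+11=4 >1 → r--
[0,6] -7+10=3 >1 → r--
[0,5] -7+9=2 >1 → r--
[0,4] -7+7=0 <1 → l++
[1,4] -5+7=2 >1 → r--
[1,3] -5+5=0 <1 → l++
[2,3] 3+5=8 >1 → r--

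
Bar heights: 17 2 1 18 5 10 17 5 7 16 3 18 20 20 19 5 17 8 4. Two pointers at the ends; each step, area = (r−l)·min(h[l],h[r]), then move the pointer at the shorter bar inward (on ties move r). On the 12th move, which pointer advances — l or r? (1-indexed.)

[1,19] min(17,4)*18=72 best=72 * → r--
[1,18] min(17,8)*17=136 best=136 * → r--
[1,17] min(17,17)*16=272 best=272 * → r--
[1,16] min(17,5)*15=75 best=272 → r--
[1,15] min(17,19)*14=238 best=272 → l++
[2,15] min(2,19)*13=26 best=272 → l++
[3,15] min(1,19)*12=12 best=272 → l++
[4,15] min(18,19)*11=198 best=272 → l++
[5,15] min(5,19)*10=50 best=272 → l++
[6,15] min(10,19)*9=90 best=272 → l++
[7,15] min(17,19)*8=136 best=272 → l++
[8,15] min(5,19)*7=35 best=272 → l++

l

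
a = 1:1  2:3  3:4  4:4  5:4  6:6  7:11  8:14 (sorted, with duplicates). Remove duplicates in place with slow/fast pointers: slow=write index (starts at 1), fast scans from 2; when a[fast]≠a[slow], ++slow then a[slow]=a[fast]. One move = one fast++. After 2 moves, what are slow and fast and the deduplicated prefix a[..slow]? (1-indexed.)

slow=3, fast=4, prefix=[1, 3, 4]

slow=1 fast=2: a[fast]=3≠a[slow]=1 write a[2]=3, slow++,fast++
slow=2 fast=3: a[fast]=4≠a[slow]=3 write a[3]=4, slow++,fast++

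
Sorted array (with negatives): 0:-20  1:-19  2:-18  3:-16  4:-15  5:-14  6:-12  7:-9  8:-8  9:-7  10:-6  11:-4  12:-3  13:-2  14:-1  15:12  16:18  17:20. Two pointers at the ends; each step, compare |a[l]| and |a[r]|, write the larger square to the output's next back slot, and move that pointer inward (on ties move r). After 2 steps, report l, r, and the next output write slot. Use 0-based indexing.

l=0 r=17: |-20|<=|20| out[17]=400, r--
l=0 r=16: |-20|>|18| out[16]=400, l++

l=1, r=16, next write slot=15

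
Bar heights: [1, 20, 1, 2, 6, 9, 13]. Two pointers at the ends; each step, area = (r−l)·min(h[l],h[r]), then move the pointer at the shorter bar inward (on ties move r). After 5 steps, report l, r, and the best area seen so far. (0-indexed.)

[0,6] min(1,13)*6=6 best=6 * → l++
[1,6] min(20,13)*5=65 best=65 * → r--
[1,5] min(20,9)*4=36 best=65 → r--
[1,4] min(20,6)*3=18 best=65 → r--
[1,3] min(20,2)*2=4 best=65 → r--

l=1, r=2, best area=65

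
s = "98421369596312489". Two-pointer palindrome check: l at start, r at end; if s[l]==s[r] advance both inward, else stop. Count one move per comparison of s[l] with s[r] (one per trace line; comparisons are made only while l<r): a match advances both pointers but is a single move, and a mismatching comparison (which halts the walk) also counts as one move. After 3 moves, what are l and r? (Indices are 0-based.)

l=3, r=13

[0,16] '9'=='9' → l++,r--
[1,15] '8'=='8' → l++,r--
[2,14] '4'=='4' → l++,r--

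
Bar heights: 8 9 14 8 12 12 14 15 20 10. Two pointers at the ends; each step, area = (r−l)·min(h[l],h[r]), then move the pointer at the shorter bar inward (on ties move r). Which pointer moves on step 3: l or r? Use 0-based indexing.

[0,9] min(8,10)*9=72 best=72 * → l++
[1,9] min(9,10)*8=72 best=72 → l++
[2,9] min(14,10)*7=70 best=72 → r--

r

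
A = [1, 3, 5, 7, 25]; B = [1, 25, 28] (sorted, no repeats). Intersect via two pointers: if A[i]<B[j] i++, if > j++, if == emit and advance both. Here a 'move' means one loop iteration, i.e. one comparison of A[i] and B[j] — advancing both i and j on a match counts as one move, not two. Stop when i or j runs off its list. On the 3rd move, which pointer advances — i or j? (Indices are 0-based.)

i

[i=0,j=0] 1==1 emit → i++,j++
[i=1,j=1] 3<25 → i++
[i=2,j=1] 5<25 → i++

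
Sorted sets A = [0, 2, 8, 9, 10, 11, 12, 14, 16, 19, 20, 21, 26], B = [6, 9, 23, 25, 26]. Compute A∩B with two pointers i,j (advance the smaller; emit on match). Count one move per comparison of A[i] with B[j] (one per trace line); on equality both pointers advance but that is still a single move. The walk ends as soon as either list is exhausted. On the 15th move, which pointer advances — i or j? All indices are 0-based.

j

[i=0,j=0] 0<6 → i++
[i=1,j=0] 2<6 → i++
[i=2,j=0] 8>6 → j++
[i=2,j=1] 8<9 → i++
[i=3,j=1] 9==9 emit → i++,j++
[i=4,j=2] 10<23 → i++
[i=5,j=2] 11<23 → i++
[i=6,j=2] 12<23 → i++
[i=7,j=2] 14<23 → i++
[i=8,j=2] 16<23 → i++
[i=9,j=2] 19<23 → i++
[i=10,j=2] 20<23 → i++
[i=11,j=2] 21<23 → i++
[i=12,j=2] 26>23 → j++
[i=12,j=3] 26>25 → j++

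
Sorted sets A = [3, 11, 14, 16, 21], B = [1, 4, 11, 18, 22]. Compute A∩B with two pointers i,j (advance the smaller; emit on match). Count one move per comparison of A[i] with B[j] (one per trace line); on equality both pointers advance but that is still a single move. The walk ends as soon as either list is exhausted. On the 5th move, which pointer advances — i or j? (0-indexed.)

i

[i=0,j=0] 3>1 → j++
[i=0,j=1] 3<4 → i++
[i=1,j=1] 11>4 → j++
[i=1,j=2] 11==11 emit → i++,j++
[i=2,j=3] 14<18 → i++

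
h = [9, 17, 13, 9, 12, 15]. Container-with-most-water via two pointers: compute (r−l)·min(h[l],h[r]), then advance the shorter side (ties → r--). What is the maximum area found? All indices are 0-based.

max area = 60

[0,5] min(9,15)*5=45 best=45 * → l++
[1,5] min(17,15)*4=60 best=60 * → r--
[1,4] min(17,12)*3=36 best=60 → r--
[1,3] min(17,9)*2=18 best=60 → r--
[1,2] min(17,13)*1=13 best=60 → r--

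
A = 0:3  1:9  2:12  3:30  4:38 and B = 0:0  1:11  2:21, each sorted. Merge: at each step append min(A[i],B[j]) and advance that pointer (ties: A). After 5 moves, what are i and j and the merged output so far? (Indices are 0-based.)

i=3, j=2, merged so far=[0, 3, 9, 11, 12]

[i=0,j=0] A[i]=3>B[j]=0 take 0 → j++
[i=0,j=1] A[i]=3<=B[j]=11 take 3 → i++
[i=1,j=1] A[i]=9<=B[j]=11 take 9 → i++
[i=2,j=1] A[i]=12>B[j]=11 take 11 → j++
[i=2,j=2] A[i]=12<=B[j]=21 take 12 → i++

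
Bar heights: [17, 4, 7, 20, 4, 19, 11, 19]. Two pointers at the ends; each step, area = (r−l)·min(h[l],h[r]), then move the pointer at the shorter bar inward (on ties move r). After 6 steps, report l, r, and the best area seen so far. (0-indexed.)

l=3, r=4, best area=119

l=0 r=7: min(17,19)*7=119 best=119 *, l++
l=1 r=7: min(4,19)*6=24 best=119, l++
l=2 r=7: min(7,19)*5=35 best=119, l++
l=3 r=7: min(20,19)*4=76 best=119, r--
l=3 r=6: min(20,11)*3=33 best=119, r--
l=3 r=5: min(20,19)*2=38 best=119, r--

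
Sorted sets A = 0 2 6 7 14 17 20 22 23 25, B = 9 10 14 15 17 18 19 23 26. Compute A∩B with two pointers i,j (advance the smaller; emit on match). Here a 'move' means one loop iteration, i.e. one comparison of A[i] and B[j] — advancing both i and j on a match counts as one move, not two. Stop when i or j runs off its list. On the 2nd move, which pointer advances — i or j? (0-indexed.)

i

i=0 j=0: 0<9, i++
i=1 j=0: 2<9, i++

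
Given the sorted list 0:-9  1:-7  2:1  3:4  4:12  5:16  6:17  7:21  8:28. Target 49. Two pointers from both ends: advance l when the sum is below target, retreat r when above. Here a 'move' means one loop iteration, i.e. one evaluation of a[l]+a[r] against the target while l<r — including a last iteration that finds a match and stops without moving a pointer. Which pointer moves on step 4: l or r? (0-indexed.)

l

l=0 r=8: -9+28=19 <49, l++
l=1 r=8: -7+28=21 <49, l++
l=2 r=8: 1+28=29 <49, l++
l=3 r=8: 4+28=32 <49, l++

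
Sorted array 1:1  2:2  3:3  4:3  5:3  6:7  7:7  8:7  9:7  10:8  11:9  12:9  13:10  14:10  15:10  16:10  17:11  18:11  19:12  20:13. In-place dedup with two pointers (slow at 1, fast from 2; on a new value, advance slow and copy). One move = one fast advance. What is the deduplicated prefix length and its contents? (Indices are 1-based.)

length 10; prefix = [1, 2, 3, 7, 8, 9, 10, 11, 12, 13]

slow=1 fast=2: a[fast]=2≠a[slow]=1 write a[2]=2, slow++,fast++
slow=2 fast=3: a[fast]=3≠a[slow]=2 write a[3]=3, slow++,fast++
slow=3 fast=4: a[fast]=3=a[slow] dup, fast++
slow=3 fast=5: a[fast]=3=a[slow] dup, fast++
slow=3 fast=6: a[fast]=7≠a[slow]=3 write a[4]=7, slow++,fast++
slow=4 fast=7: a[fast]=7=a[slow] dup, fast++
slow=4 fast=8: a[fast]=7=a[slow] dup, fast++
slow=4 fast=9: a[fast]=7=a[slow] dup, fast++
slow=4 fast=10: a[fast]=8≠a[slow]=7 write a[5]=8, slow++,fast++
slow=5 fast=11: a[fast]=9≠a[slow]=8 write a[6]=9, slow++,fast++
slow=6 fast=12: a[fast]=9=a[slow] dup, fast++
slow=6 fast=13: a[fast]=10≠a[slow]=9 write a[7]=10, slow++,fast++
slow=7 fast=14: a[fast]=10=a[slow] dup, fast++
slow=7 fast=15: a[fast]=10=a[slow] dup, fast++
slow=7 fast=16: a[fast]=10=a[slow] dup, fast++
slow=7 fast=17: a[fast]=11≠a[slow]=10 write a[8]=11, slow++,fast++
slow=8 fast=18: a[fast]=11=a[slow] dup, fast++
slow=8 fast=19: a[fast]=12≠a[slow]=11 write a[9]=12, slow++,fast++
slow=9 fast=20: a[fast]=13≠a[slow]=12 write a[10]=13, slow++,fast++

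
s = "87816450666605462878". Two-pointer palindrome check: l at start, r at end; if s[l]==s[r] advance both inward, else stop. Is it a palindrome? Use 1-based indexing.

[1,20] '8'=='8' → l++,r--
[2,19] '7'=='7' → l++,r--
[3,18] '8'=='8' → l++,r--
[4,17] '1'!='2' → stop

not a palindrome (mismatch at 4,17)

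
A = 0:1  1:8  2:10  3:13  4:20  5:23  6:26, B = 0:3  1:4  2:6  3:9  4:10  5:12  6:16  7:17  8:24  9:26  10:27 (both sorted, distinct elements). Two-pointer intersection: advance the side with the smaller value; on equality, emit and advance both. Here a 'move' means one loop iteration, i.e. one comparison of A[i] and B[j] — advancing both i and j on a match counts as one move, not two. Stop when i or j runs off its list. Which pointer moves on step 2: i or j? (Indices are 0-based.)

[i=0,j=0] 1<3 → i++
[i=1,j=0] 8>3 → j++

j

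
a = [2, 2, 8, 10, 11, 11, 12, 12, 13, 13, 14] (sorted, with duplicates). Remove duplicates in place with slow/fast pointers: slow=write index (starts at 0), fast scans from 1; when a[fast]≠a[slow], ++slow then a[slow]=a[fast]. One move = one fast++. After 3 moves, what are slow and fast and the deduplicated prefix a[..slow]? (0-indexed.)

slow=2, fast=4, prefix=[2, 8, 10]

slow=0 fast=1: a[fast]=2=a[slow] dup, fast++
slow=0 fast=2: a[fast]=8≠a[slow]=2 write a[1]=8, slow++,fast++
slow=1 fast=3: a[fast]=10≠a[slow]=8 write a[2]=10, slow++,fast++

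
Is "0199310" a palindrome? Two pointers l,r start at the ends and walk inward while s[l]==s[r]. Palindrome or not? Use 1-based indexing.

not a palindrome (mismatch at 3,5)

[1,7] '0'=='0' → l++,r--
[2,6] '1'=='1' → l++,r--
[3,5] '9'!='3' → stop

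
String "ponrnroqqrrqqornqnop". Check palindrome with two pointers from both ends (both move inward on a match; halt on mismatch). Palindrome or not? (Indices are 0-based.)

l=0 r=19: 'p'=='p', l++,r--
l=1 r=18: 'o'=='o', l++,r--
l=2 r=17: 'n'=='n', l++,r--
l=3 r=16: 'r'!='q', stop

not a palindrome (mismatch at 3,16)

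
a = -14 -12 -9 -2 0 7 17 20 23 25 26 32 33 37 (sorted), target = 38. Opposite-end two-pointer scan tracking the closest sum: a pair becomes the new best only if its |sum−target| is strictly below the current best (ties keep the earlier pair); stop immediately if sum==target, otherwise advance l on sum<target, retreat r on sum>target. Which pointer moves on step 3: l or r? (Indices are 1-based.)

l

[1,14] -14+37=23 d=15 * → l++
[2,14] -12+37=25 d=13 * → l++
[3,14] -9+37=28 d=10 * → l++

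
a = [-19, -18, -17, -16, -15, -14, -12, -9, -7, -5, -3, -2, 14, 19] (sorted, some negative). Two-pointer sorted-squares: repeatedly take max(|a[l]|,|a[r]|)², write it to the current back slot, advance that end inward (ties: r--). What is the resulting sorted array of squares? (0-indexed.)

[4, 9, 25, 49, 81, 144, 196, 196, 225, 256, 289, 324, 361, 361]

[0,13] |-19|<=|19| out[13]=361 → r--
[0,12] |-19|>|14| out[12]=361 → l++
[1,12] |-18|>|14| out[11]=324 → l++
[2,12] |-17|>|14| out[10]=289 → l++
[3,12] |-16|>|14| out[9]=256 → l++
[4,12] |-15|>|14| out[8]=225 → l++
[5,12] |-14|<=|14| out[7]=196 → r--
[5,11] |-14|>|-2| out[6]=196 → l++
[6,11] |-12|>|-2| out[5]=144 → l++
[7,11] |-9|>|-2| out[4]=81 → l++
[8,11] |-7|>|-2| out[3]=49 → l++
[9,11] |-5|>|-2| out[2]=25 → l++
[10,11] |-3|>|-2| out[1]=9 → l++
[11,11] |-2|<=|-2| out[0]=4 → r--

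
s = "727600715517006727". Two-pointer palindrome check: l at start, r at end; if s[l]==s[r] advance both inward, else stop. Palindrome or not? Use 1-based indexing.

l=1 r=18: '7'=='7', l++,r--
l=2 r=17: '2'=='2', l++,r--
l=3 r=16: '7'=='7', l++,r--
l=4 r=15: '6'=='6', l++,r--
l=5 r=14: '0'=='0', l++,r--
l=6 r=13: '0'=='0', l++,r--
l=7 r=12: '7'=='7', l++,r--
l=8 r=11: '1'=='1', l++,r--
l=9 r=10: '5'=='5', l++,r--

palindrome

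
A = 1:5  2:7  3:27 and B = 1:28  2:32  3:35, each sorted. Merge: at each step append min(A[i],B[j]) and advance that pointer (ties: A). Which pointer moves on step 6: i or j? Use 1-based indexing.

i=1 j=1: A[i]=5<=B[j]=28 take 5, i++
i=2 j=1: A[i]=7<=B[j]=28 take 7, i++
i=3 j=1: A[i]=27<=B[j]=28 take 27, i++
i=4 j=1: A done, take B[j]=28, j++
i=4 j=2: A done, take B[j]=32, j++
i=4 j=3: A done, take B[j]=35, j++

j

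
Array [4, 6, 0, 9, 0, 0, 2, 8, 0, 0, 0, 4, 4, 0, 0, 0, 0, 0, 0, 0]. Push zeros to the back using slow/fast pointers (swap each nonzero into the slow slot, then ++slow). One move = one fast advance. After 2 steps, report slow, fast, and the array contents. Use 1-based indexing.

(s=1,f=1) a[fast]=4≠0 swap→a[1]=4 → slow++,fast++
(s=2,f=2) a[fast]=6≠0 swap→a[2]=6 → slow++,fast++

slow=3, fast=3, a=[4, 6, 0, 9, 0, 0, 2, 8, 0, 0, 0, 4, 4, 0, 0, 0, 0, 0, 0, 0]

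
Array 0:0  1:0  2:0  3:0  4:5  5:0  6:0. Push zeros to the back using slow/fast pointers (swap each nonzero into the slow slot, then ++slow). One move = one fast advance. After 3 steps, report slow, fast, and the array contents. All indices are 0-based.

slow=0, fast=3, a=[0, 0, 0, 0, 5, 0, 0]

slow=0 fast=0: a[fast]=0, fast++
slow=0 fast=1: a[fast]=0, fast++
slow=0 fast=2: a[fast]=0, fast++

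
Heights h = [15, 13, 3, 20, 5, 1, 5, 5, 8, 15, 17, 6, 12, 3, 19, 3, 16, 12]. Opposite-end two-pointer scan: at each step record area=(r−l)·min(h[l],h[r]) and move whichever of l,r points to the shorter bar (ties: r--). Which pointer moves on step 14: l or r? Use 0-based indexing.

r

[0,17] min(15,12)*17=204 best=204 * → r--
[0,16] min(15,16)*16=240 best=240 * → l++
[1,16] min(13,16)*15=195 best=240 → l++
[2,16] min(3,16)*14=42 best=240 → l++
[3,16] min(20,16)*13=208 best=240 → r--
[3,15] min(20,3)*12=36 best=240 → r--
[3,14] min(20,19)*11=209 best=240 → r--
[3,13] min(20,3)*10=30 best=240 → r--
[3,12] min(20,12)*9=108 best=240 → r--
[3,11] min(20,6)*8=48 best=240 → r--
[3,10] min(20,17)*7=119 best=240 → r--
[3,9] min(20,15)*6=90 best=240 → r--
[3,8] min(20,8)*5=40 best=240 → r--
[3,7] min(20,5)*4=20 best=240 → r--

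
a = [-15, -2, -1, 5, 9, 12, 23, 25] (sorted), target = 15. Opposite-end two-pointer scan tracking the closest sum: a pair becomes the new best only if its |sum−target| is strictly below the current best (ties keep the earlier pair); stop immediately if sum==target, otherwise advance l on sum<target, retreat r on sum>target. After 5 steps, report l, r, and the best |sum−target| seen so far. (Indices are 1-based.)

[1,8] -15+25=10 d=5 * → l++
[2,8] -2+25=23 d=8 → r--
[2,7] -2+23=21 d=6 → r--
[2,6] -2+12=10 d=5 → l++
[3,6] -1+12=11 d=4 * → l++

l=4, r=6, best |Δ|=4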